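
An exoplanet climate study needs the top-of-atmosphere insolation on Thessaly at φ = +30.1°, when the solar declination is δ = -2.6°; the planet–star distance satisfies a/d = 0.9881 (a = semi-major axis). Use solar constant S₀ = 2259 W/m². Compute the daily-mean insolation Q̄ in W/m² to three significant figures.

Q̄ ≈ 582 W/m²

cos H₀ = −tan(+30.1°) tan(-2.600°) = 0.0263, H₀ = 1.5445 rad.
Bracket: H₀ sin φ sin δ + cos φ cos δ sin H₀ = 1.5445×0.50151×-0.04536 + 0.86515×0.99897×0.99965 = -0.035135 + 0.863956 = 0.828821.
Inverse-square distance factor (a/d)² = 0.9881² = 0.976342.
Q̄ = (S₀/π) × 0.976342 × [bracket] = (2259/π) × 0.976342 × 0.828821 = 581.9 W/m².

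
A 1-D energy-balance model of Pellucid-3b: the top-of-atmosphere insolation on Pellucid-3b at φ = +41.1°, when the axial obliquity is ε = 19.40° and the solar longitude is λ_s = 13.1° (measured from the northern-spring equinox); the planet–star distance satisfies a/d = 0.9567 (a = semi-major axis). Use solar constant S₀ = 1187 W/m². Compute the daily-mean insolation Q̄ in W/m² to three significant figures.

Q̄ ≈ 287 W/m²

Solar declination: sin δ = sin ε · sin λ_s = sin 19.40° × sin 13.1° = 0.07528, so δ = +4.318°.
cos H₀ = −tan(+41.1°) tan(+4.318°) = -0.0659, H₀ = 1.6367 rad.
Bracket: H₀ sin φ sin δ + cos φ cos δ sin H₀ = 1.6367×0.65738×0.07528 + 0.75356×0.99716×0.99783 = 0.080996 + 0.749789 = 0.830785.
Inverse-square distance factor (a/d)² = 0.9567² = 0.915275.
Q̄ = (S₀/π) × 0.915275 × [bracket] = (1187/π) × 0.915275 × 0.830785 = 287.3 W/m².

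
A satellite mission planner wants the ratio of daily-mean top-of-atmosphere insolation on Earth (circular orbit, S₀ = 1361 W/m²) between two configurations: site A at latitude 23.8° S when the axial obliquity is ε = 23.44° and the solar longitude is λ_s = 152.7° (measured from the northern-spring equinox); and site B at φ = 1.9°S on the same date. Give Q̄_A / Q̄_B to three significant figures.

Q̄_A / Q̄_B ≈ 0.809

— Configuration A (φ=-23.8°):
Solar declination: sin δ = sin ε · sin λ_s = sin 23.44° × sin 152.7° = 0.18245, so δ = +10.512°.
cos H₀ = −tan(-23.8°) tan(+10.512°) = 0.0818, H₀ = 1.4889 rad.
Bracket: H₀ sin φ sin δ + cos φ cos δ sin H₀ = 1.4889×-0.40355×0.18245 + 0.91496×0.98322×0.99665 = -0.109624 + 0.896593 = 0.786969.
Q̄ = (S₀/π) × [bracket] = (1361/π) × 0.786969 = 340.93 W/m².
— Configuration B (φ=-1.9°):
cos H₀ = −tan(-1.9°) tan(+10.512°) = 0.0062, H₀ = 1.5646 rad.
Bracket: H₀ sin φ sin δ + cos φ cos δ sin H₀ = 1.5646×-0.03316×0.18245 + 0.99945×0.98322×0.99998 = -0.009466 + 0.982660 = 0.973194.
Q̄ = (S₀/π) × [bracket] = (1361/π) × 0.973194 = 421.61 W/m².
Ratio Q̄_A / Q̄_B = 340.93 / 421.61 = 0.8086.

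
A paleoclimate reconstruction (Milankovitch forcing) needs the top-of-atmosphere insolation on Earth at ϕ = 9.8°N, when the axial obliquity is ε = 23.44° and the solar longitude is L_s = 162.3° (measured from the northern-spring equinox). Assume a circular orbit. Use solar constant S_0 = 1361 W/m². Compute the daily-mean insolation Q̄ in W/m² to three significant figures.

Solar declination: sin δ = sin ε · sin L_s = sin 23.44° × sin 162.3° = 0.12094, so δ = +6.946°.
cos h₀ = −tan(+9.8°) tan(+6.946°) = -0.0210, h₀ = 1.5918 rad.
Bracket: h₀ sin ϕ sin δ + cos ϕ cos δ sin h₀ = 1.5918×0.17021×0.12094 + 0.98541×0.99266×0.99978 = 0.032768 + 0.977962 = 1.010730.
Q̄ = (S_0/π) × [bracket] = (1361/π) × 1.010730 = 437.9 W/m².

Q̄ ≈ 438 W/m²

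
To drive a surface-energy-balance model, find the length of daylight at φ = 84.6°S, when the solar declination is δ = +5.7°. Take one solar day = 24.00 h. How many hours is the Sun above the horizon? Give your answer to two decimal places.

cos H₀ = −tan φ · tan δ = 1.0559 ≥ 1, so the Sun never rises (polar night) and H₀ = 0.
Daylight = 2H₀/(2π) × 24.00 h = (0.0000/π) × 24.00 = 0.00 h.

0.00 h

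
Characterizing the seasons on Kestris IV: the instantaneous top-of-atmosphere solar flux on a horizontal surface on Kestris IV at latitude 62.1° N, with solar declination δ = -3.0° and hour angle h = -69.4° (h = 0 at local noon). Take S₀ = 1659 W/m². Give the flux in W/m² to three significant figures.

196 W/m²

cos θ_z = sin φ sin δ + cos φ cos δ cos h = -0.046253 + 0.164412 = 0.118159.
Flux = S₀ · cos θ_z = 1659 × 0.118159 = 196.0 W/m².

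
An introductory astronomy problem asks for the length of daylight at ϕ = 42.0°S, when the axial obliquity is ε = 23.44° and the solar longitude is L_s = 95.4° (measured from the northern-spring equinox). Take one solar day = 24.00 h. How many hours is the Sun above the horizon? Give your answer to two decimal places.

8.95 h

Solar declination: sin δ = sin ε · sin L_s = sin 23.44° × sin 95.4° = 0.39602, so δ = +23.330°.
cos h₀ = −tan ϕ · tan δ = −tan(-42.0°) × tan(+23.330°) = 0.3883, so h₀ = 1.1720 rad = 67.15°.
Daylight = 2h₀/(2π) × 24.00 h = (1.1720/π) × 24.00 = 8.95 h.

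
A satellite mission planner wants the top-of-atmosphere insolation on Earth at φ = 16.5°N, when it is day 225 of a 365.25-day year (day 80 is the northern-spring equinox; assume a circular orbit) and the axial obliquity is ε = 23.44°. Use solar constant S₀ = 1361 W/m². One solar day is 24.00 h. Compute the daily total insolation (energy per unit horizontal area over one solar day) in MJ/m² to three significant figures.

38.9 MJ/m²

Solar longitude: λ_s = 360° × (225 − 80)/365.25 = 142.916°.
sin δ = sin 23.44° × sin 142.916° = 0.23986, so δ = +13.878°.
cos H₀ = −tan(+16.5°) tan(+13.878°) = -0.0732, H₀ = 1.6440 rad.
Bracket: H₀ sin φ sin δ + cos φ cos δ sin H₀ = 1.6440×0.28402×0.23986 + 0.95882×0.97081×0.99732 = 0.111998 + 0.928337 = 1.040335.
Q̄ = (S₀/π) × [bracket] = (1361/π) × 1.040335 = 450.69 W/m².
Daily total = Q̄ × 24.00 h × 3600 s/h = 450.69 × 24.00 × 3600 / 10⁶ = 38.94 MJ/m².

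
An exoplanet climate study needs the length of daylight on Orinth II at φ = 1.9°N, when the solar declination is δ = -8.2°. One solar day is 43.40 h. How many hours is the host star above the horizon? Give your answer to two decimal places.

cos H₀ = −tan φ · tan δ = −tan(+1.9°) × tan(-8.200°) = 0.0048, so H₀ = 1.5660 rad = 89.73°.
Daylight = 2H₀/(2π) × 43.40 h = (1.5660/π) × 43.40 = 21.63 h.

21.63 h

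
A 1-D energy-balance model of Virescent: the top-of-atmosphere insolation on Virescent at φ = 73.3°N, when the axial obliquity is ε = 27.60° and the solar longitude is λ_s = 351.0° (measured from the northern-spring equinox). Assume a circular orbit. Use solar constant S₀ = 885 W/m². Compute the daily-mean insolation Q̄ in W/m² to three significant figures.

Q̄ ≈ 52.4 W/m²

Solar declination: sin δ = sin ε · sin λ_s = sin 27.60° × sin 351.0° = -0.07248, so δ = -4.156°.
cos H₀ = −tan(+73.3°) tan(-4.156°) = 0.2422, H₀ = 1.3262 rad.
Bracket: H₀ sin φ sin δ + cos φ cos δ sin H₀ = 1.3262×0.95782×-0.07248 + 0.28736×0.99737×0.97022 = -0.092069 + 0.278069 = 0.186000.
Q̄ = (S₀/π) × [bracket] = (885/π) × 0.186000 = 52.40 W/m².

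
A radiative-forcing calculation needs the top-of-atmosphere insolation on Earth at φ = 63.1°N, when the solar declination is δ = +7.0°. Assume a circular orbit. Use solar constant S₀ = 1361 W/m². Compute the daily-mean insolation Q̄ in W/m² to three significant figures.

cos H₀ = −tan(+63.1°) tan(+7.000°) = -0.2420, H₀ = 1.8152 rad.
Bracket: H₀ sin φ sin δ + cos φ cos δ sin H₀ = 1.8152×0.89180×0.12187 + 0.45243×0.99255×0.97027 = 0.197283 + 0.435709 = 0.632992.
Q̄ = (S₀/π) × [bracket] = (1361/π) × 0.632992 = 274.2 W/m².

Q̄ ≈ 274 W/m²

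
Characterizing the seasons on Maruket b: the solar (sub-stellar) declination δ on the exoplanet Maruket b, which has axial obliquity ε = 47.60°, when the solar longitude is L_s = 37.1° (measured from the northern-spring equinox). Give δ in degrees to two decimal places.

sin δ = sin ε · sin L_s = sin 47.60° × sin 37.1° = 0.445442.
δ = arcsin(0.445442) = +26.45°.

δ = +26.45°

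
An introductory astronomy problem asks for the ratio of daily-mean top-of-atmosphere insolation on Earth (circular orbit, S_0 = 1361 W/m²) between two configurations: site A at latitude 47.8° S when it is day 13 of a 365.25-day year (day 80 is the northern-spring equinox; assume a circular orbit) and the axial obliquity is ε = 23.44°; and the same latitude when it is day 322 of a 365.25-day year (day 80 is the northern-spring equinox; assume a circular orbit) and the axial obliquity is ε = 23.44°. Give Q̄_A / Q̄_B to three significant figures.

— Configuration A (ϕ=-47.8°):
Solar longitude: L_s = 360° × (13 − 80)/365.25 = -66.037°, i.e. -66.037° + 360° = 293.963°.
sin δ = sin 23.44° × sin 293.963° = -0.36350, so δ = -21.315°.
cos h₀ = −tan(-47.8°) tan(-21.315°) = -0.4303, h₀ = 2.0156 rad.
Bracket: h₀ sin ϕ sin δ + cos ϕ cos δ sin h₀ = 2.0156×-0.74080×-0.36350 + 0.67172×0.93159×0.90267 = 0.542762 + 0.564862 = 1.107624.
Q̄ = (S_0/π) × [bracket] = (1361/π) × 1.107624 = 479.84 W/m².
— Configuration B (ϕ=-47.8°):
Solar longitude: L_s = 360° × (322 − 80)/365.25 = 238.522°.
sin δ = sin 23.44° × sin 238.522° = -0.33925, so δ = -19.831°.
cos h₀ = −tan(-47.8°) tan(-19.831°) = -0.3977, h₀ = 1.9798 rad.
Bracket: h₀ sin ϕ sin δ + cos ϕ cos δ sin h₀ = 1.9798×-0.74080×-0.33925 + 0.67172×0.94070×0.91750 = 0.497556 + 0.579756 = 1.077312.
Q̄ = (S_0/π) × [bracket] = (1361/π) × 1.077312 = 466.71 W/m².
Ratio Q̄_A / Q̄_B = 479.84 / 466.71 = 1.028.

Q̄_A / Q̄_B ≈ 1.03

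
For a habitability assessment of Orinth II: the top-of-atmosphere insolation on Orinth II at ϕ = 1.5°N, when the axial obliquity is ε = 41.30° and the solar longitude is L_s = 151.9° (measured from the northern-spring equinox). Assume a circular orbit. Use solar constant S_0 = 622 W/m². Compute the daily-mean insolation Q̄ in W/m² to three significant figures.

Q̄ ≈ 191 W/m²

Solar declination: sin δ = sin ε · sin L_s = sin 41.30° × sin 151.9° = 0.31087, so δ = +18.112°.
cos h₀ = −tan(+1.5°) tan(+18.112°) = -0.0086, h₀ = 1.5794 rad.
Bracket: h₀ sin ϕ sin δ + cos ϕ cos δ sin h₀ = 1.5794×0.02618×0.31087 + 0.99966×0.95045×0.99996 = 0.012854 + 0.950089 = 0.962943.
Q̄ = (S_0/π) × [bracket] = (622/π) × 0.962943 = 190.7 W/m².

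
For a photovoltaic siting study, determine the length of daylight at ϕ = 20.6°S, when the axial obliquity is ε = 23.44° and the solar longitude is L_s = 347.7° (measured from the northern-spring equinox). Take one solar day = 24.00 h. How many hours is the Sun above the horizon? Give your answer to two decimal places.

12.24 h

Solar declination: sin δ = sin ε · sin L_s = sin 23.44° × sin 347.7° = -0.08474, so δ = -4.861°.
cos h₀ = −tan ϕ · tan δ = −tan(-20.6°) × tan(-4.861°) = -0.0320, so h₀ = 1.6028 rad = 91.83°.
Daylight = 2h₀/(2π) × 24.00 h = (1.6028/π) × 24.00 = 12.24 h.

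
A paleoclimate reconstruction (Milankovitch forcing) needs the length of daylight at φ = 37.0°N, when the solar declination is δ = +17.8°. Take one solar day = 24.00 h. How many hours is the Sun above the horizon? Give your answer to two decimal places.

13.87 h

cos H₀ = −tan φ · tan δ = −tan(+37.0°) × tan(+17.800°) = -0.2419, so H₀ = 1.8152 rad = 104.00°.
Daylight = 2H₀/(2π) × 24.00 h = (1.8152/π) × 24.00 = 13.87 h.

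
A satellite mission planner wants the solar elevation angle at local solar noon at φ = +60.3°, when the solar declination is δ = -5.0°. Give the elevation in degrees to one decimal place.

24.7°

At local noon the hour angle is zero, so the zenith angle equals |φ − δ| = |+60.3° − (-5.000°)| = 65.300°.
Elevation = 90° − 65.300° = 24.7°.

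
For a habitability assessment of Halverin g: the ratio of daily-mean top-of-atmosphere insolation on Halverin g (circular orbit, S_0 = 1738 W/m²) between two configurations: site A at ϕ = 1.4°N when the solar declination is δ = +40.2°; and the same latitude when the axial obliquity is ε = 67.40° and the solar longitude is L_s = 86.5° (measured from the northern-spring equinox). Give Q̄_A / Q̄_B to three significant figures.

— Configuration A (ϕ=+1.4°):
cos h₀ = −tan(+1.4°) tan(+40.200°) = -0.0207, h₀ = 1.5915 rad.
Bracket: h₀ sin ϕ sin δ + cos ϕ cos δ sin h₀ = 1.5915×0.02443×0.64546 + 0.99970×0.76380×0.99979 = 0.025096 + 0.763411 = 0.788507.
Q̄ = (S_0/π) × [bracket] = (1738/π) × 0.788507 = 436.22 W/m².
— Configuration B (ϕ=+1.4°):
Solar declination: sin δ = sin ε · sin L_s = sin 67.40° × sin 86.5° = 0.92149, so δ = +67.145°.
cos h₀ = −tan(+1.4°) tan(+67.145°) = -0.0580, h₀ = 1.6288 rad.
Bracket: h₀ sin ϕ sin δ + cos ϕ cos δ sin h₀ = 1.6288×0.02443×0.92149 + 0.99970×0.38841×0.99832 = 0.036668 + 0.387641 = 0.424309.
Q̄ = (S_0/π) × [bracket] = (1738/π) × 0.424309 = 234.74 W/m².
Ratio Q̄_A / Q̄_B = 436.22 / 234.74 = 1.858.

Q̄_A / Q̄_B ≈ 1.86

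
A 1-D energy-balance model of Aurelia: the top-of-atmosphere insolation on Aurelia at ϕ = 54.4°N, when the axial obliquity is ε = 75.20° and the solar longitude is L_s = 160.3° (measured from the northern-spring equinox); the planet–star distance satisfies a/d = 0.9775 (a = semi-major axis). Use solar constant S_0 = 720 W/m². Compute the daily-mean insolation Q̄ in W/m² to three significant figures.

Q̄ ≈ 226 W/m²

Solar declination: sin δ = sin ε · sin L_s = sin 75.20° × sin 160.3° = 0.32591, so δ = +19.021°.
cos h₀ = −tan(+54.4°) tan(+19.021°) = -0.4815, h₀ = 2.0732 rad.
Bracket: h₀ sin ϕ sin δ + cos ϕ cos δ sin h₀ = 2.0732×0.81310×0.32591 + 0.58212×0.94540×0.87644 = 0.549393 + 0.482337 = 1.031730.
Inverse-square distance factor (a/d)² = 0.9775² = 0.955506.
Q̄ = (S_0/π) × 0.955506 × [bracket] = (720/π) × 0.955506 × 1.031730 = 225.9 W/m².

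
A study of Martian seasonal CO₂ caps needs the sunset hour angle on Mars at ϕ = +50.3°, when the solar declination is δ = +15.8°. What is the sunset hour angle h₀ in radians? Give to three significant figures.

cos h₀ = −tan ϕ · tan δ = −tan(+50.3°) × tan(+15.800°) = -0.3408, so h₀ = 1.9186 rad = 109.93°.

h₀ = 1.92 rad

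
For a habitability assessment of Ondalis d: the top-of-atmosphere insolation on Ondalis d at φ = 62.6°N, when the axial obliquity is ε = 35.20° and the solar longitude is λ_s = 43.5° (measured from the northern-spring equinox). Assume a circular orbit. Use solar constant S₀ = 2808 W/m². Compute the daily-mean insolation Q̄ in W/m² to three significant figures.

Solar declination: sin δ = sin ε · sin λ_s = sin 35.20° × sin 43.5° = 0.39679, so δ = +23.378°.
cos H₀ = −tan(+62.6°) tan(+23.378°) = -0.8339, H₀ = 2.5570 rad.
Bracket: H₀ sin φ sin δ + cos φ cos δ sin H₀ = 2.5570×0.88782×0.39679 + 0.46020×0.91791×0.55185 = 0.900775 + 0.233114 = 1.133889.
Q̄ = (S₀/π) × [bracket] = (2808/π) × 1.133889 = 1013 W/m².

Q̄ ≈ 1.01e+03 W/m²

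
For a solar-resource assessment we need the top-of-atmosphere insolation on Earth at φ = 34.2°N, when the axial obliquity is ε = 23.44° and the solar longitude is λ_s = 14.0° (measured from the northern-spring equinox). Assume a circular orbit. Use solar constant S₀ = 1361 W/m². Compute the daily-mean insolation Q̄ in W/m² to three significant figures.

Q̄ ≈ 394 W/m²

Solar declination: sin δ = sin ε · sin λ_s = sin 23.44° × sin 14.0° = 0.09623, so δ = +5.522°.
cos H₀ = −tan(+34.2°) tan(+5.522°) = -0.0657, H₀ = 1.6365 rad.
Bracket: H₀ sin φ sin δ + cos φ cos δ sin H₀ = 1.6365×0.56208×0.09623 + 0.82708×0.99536×0.99784 = 0.088517 + 0.821464 = 0.909981.
Q̄ = (S₀/π) × [bracket] = (1361/π) × 0.909981 = 394.2 W/m².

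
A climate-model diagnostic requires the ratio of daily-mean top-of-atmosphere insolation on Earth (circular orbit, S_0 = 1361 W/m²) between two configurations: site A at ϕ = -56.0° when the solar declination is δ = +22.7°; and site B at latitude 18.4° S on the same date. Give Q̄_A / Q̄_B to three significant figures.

— Configuration A (ϕ=-56.0°):
cos h₀ = −tan(-56.0°) tan(+22.700°) = 0.6202, h₀ = 0.9018 rad.
Bracket: h₀ sin ϕ sin δ + cos ϕ cos δ sin h₀ = 0.9018×-0.82904×0.38591 + 0.55919×0.92254×0.78447 = -0.288517 + 0.404689 = 0.116172.
Q̄ = (S_0/π) × [bracket] = (1361/π) × 0.116172 = 50.328 W/m².
— Configuration B (ϕ=-18.4°):
cos h₀ = −tan(-18.4°) tan(+22.700°) = 0.1392, h₀ = 1.4312 rad.
Bracket: h₀ sin ϕ sin δ + cos ϕ cos δ sin h₀ = 1.4312×-0.31565×0.38591 + 0.94888×0.92254×0.99027 = -0.174338 + 0.866862 = 0.692524.
Q̄ = (S_0/π) × [bracket] = (1361/π) × 0.692524 = 300.02 W/m².
Ratio Q̄_A / Q̄_B = 50.328 / 300.02 = 0.1677.

Q̄_A / Q̄_B ≈ 0.168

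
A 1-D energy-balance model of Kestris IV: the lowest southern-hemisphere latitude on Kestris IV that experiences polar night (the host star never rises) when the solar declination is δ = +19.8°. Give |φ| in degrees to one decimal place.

Polar night requires cos H₀ = −tan φ tan δ ≥ 1, i.e. tan φ tan δ ≤ −1.
The boundary is |tan φ| · |tan δ| = 1, so |φ| = 90° − |δ| = 90° − 19.8° = 70.2° in the southern hemisphere.

|φ| = 70.2°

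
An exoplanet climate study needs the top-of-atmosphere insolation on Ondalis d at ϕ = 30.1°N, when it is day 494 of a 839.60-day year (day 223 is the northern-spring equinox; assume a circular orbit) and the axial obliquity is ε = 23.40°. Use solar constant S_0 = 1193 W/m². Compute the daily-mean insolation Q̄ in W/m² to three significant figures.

Q̄ ≈ 421 W/m²

Solar longitude: L_s = 360° × (494 − 223)/839.60 = 116.198°.
sin δ = sin 23.40° × sin 116.198° = 0.35635, so δ = +20.876°.
cos h₀ = −tan(+30.1°) tan(+20.876°) = -0.2211, h₀ = 1.7937 rad.
Bracket: h₀ sin ϕ sin δ + cos ϕ cos δ sin h₀ = 1.7937×0.50151×0.35635 + 0.86515×0.93435×0.97526 = 0.320558 + 0.788354 = 1.108912.
Q̄ = (S_0/π) × [bracket] = (1193/π) × 1.108912 = 421.1 W/m².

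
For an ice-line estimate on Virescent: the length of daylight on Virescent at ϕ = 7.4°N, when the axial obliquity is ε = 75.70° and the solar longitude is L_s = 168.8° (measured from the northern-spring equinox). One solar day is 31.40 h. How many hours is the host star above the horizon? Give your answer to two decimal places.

Solar declination: sin δ = sin ε · sin L_s = sin 75.70° × sin 168.8° = 0.18822, so δ = +10.849°.
cos h₀ = −tan ϕ · tan δ = −tan(+7.4°) × tan(+10.849°) = -0.0249, so h₀ = 1.5957 rad = 91.43°.
Daylight = 2h₀/(2π) × 31.40 h = (1.5957/π) × 31.40 = 15.95 h.

15.95 h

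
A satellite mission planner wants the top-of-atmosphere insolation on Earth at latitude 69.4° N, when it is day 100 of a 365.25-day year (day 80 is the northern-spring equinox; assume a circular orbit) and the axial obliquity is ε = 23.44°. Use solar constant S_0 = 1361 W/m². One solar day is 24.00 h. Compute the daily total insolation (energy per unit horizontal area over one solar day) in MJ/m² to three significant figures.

Solar longitude: L_s = 360° × (100 − 80)/365.25 = 19.713°.
sin δ = sin 23.44° × sin 19.713° = 0.13417, so δ = +7.711°.
cos h₀ = −tan(+69.4°) tan(+7.711°) = -0.3602, h₀ = 1.9393 rad.
Bracket: h₀ sin ϕ sin δ + cos ϕ cos δ sin h₀ = 1.9393×0.93606×0.13417 + 0.35184×0.99096×0.93287 = 0.243559 + 0.325254 = 0.568813.
Q̄ = (S_0/π) × [bracket] = (1361/π) × 0.568813 = 246.42 W/m².
Daily total = Q̄ × 24.00 h × 3600 s/h = 246.42 × 24.00 × 3600 / 10⁶ = 21.29 MJ/m².

21.3 MJ/m²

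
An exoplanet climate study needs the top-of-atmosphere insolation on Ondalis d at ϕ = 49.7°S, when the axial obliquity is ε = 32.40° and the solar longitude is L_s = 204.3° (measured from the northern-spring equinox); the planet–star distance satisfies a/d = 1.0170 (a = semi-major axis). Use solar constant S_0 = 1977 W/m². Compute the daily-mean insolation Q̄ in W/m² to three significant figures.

Q̄ ≈ 597 W/m²

Solar declination: sin δ = sin ε · sin L_s = sin 32.40° × sin 204.3° = -0.22050, so δ = -12.738°.
cos h₀ = −tan(-49.7°) tan(-12.738°) = -0.2666, h₀ = 1.8406 rad.
Bracket: h₀ sin ϕ sin δ + cos ϕ cos δ sin h₀ = 1.8406×-0.76267×-0.22050 + 0.64679×0.97539×0.96382 = 0.309531 + 0.608048 = 0.917579.
Inverse-square distance factor (a/d)² = 1.0170² = 1.034289.
Q̄ = (S_0/π) × 1.034289 × [bracket] = (1977/π) × 1.034289 × 0.917579 = 597.2 W/m².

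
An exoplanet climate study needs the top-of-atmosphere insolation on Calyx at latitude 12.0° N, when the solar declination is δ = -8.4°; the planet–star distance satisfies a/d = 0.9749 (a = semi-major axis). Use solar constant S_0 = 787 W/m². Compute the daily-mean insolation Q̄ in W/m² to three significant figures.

Q̄ ≈ 219 W/m²

cos h₀ = −tan(+12.0°) tan(-8.400°) = 0.0314, h₀ = 1.5394 rad.
Bracket: h₀ sin ϕ sin δ + cos ϕ cos δ sin h₀ = 1.5394×0.20791×-0.14608 + 0.97815×0.98927×0.99951 = -0.046754 + 0.967180 = 0.920426.
Inverse-square distance factor (a/d)² = 0.9749² = 0.950430.
Q̄ = (S_0/π) × 0.950430 × [bracket] = (787/π) × 0.950430 × 0.920426 = 219.1 W/m².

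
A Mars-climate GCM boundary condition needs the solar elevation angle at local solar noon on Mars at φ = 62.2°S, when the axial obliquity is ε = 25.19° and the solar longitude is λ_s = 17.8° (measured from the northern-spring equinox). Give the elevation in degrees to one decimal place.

Solar declination: sin δ = sin ε · sin λ_s = sin 25.19° × sin 17.8° = 0.13011, so δ = +7.476°.
At local noon the hour angle is zero, so the zenith angle equals |φ − δ| = |-62.2° − (+7.476°)| = 69.676°.
Elevation = 90° − 69.676° = 20.3°.

20.3°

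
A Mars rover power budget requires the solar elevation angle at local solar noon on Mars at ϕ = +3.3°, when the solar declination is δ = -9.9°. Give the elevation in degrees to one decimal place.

At local noon the hour angle is zero, so the zenith angle equals |ϕ − δ| = |+3.3° − (-9.900°)| = 13.200°.
Elevation = 90° − 13.200° = 76.8°.

76.8°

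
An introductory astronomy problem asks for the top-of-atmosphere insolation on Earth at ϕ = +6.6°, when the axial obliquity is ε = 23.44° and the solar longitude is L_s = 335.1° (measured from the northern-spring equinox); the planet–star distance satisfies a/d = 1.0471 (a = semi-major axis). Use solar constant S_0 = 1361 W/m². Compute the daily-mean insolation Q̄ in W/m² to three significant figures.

Q̄ ≈ 451 W/m²

Solar declination: sin δ = sin ε · sin L_s = sin 23.44° × sin 335.1° = -0.16748, so δ = -9.642°.
cos h₀ = −tan(+6.6°) tan(-9.642°) = 0.0197, h₀ = 1.5511 rad.
Bracket: h₀ sin ϕ sin δ + cos ϕ cos δ sin h₀ = 1.5511×0.11494×-0.16748 + 0.99337×0.98587×0.99981 = -0.029859 + 0.979148 = 0.949289.
Inverse-square distance factor (a/d)² = 1.0471² = 1.096418.
Q̄ = (S_0/π) × 1.096418 × [bracket] = (1361/π) × 1.096418 × 0.949289 = 450.9 W/m².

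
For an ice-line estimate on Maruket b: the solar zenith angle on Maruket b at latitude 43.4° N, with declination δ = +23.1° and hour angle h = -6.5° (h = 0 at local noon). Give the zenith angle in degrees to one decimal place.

cos θ_z = sin ϕ sin δ + cos ϕ cos δ cos h = 0.269570 + 0.664023 = 0.933593.
θ_z = arccos(0.933593) = 21.0°.

θ_z = 21.0°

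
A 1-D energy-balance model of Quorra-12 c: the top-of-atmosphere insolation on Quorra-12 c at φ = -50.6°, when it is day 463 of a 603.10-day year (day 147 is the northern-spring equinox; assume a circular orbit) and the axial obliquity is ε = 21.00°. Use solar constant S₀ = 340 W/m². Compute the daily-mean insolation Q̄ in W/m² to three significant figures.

Q̄ ≈ 75.8 W/m²

Solar longitude: λ_s = 360° × (463 − 147)/603.10 = 188.625°.
sin δ = sin 21.00° × sin 188.625° = -0.05375, so δ = -3.081°.
cos H₀ = −tan(-50.6°) tan(-3.081°) = -0.0655, H₀ = 1.6364 rad.
Bracket: H₀ sin φ sin δ + cos φ cos δ sin H₀ = 1.6364×-0.77273×-0.05375 + 0.63473×0.99855×0.99785 = 0.067967 + 0.632447 = 0.700414.
Q̄ = (S₀/π) × [bracket] = (340/π) × 0.700414 = 75.80 W/m².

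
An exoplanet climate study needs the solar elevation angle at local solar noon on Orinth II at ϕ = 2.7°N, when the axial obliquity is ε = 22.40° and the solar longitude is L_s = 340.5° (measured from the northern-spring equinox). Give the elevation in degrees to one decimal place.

Solar declination: sin δ = sin ε · sin L_s = sin 22.40° × sin 340.5° = -0.12720, so δ = -7.308°.
At local noon the hour angle is zero, so the zenith angle equals |ϕ − δ| = |+2.7° − (-7.308°)| = 10.008°.
Elevation = 90° − 10.008° = 80.0°.

80.0°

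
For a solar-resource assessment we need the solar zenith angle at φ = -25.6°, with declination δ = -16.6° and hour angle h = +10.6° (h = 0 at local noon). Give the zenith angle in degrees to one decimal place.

cos θ_z = sin φ sin δ + cos φ cos δ cos h = 0.123442 + 0.849498 = 0.972940.
θ_z = arccos(0.972940) = 13.4°.

θ_z = 13.4°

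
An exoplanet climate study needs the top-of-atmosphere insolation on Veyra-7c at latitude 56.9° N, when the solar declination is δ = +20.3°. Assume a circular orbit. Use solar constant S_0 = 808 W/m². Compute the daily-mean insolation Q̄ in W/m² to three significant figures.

cos h₀ = −tan(+56.9°) tan(+20.300°) = -0.5674, h₀ = 2.1742 rad.
Bracket: h₀ sin ϕ sin δ + cos ϕ cos δ sin h₀ = 2.1742×0.83772×0.34694 + 0.54610×0.93789×0.82341 = 0.631906 + 0.421736 = 1.053642.
Q̄ = (S_0/π) × [bracket] = (808/π) × 1.053642 = 271.0 W/m².

Q̄ ≈ 271 W/m²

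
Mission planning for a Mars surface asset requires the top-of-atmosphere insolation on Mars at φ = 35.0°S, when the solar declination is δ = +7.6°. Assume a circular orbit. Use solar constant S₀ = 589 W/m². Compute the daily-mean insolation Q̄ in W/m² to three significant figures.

cos H₀ = −tan(-35.0°) tan(+7.600°) = 0.0934, H₀ = 1.4772 rad.
Bracket: H₀ sin φ sin δ + cos φ cos δ sin H₀ = 1.4772×-0.57358×0.13226 + 0.81915×0.99122×0.99563 = -0.112063 + 0.808410 = 0.696347.
Q̄ = (S₀/π) × [bracket] = (589/π) × 0.696347 = 130.6 W/m².

Q̄ ≈ 131 W/m²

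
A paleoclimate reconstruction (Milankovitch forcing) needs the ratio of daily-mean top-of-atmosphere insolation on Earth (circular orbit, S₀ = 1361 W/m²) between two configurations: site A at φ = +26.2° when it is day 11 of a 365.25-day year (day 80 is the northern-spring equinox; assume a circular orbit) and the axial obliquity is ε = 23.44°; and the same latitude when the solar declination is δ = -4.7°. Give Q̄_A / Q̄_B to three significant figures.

— Configuration A (φ=+26.2°):
Solar longitude: λ_s = 360° × (11 − 80)/365.25 = -68.008°, i.e. -68.008° + 360° = 291.992°.
sin δ = sin 23.44° × sin 291.992° = -0.36884, so δ = -21.644°.
cos H₀ = −tan(+26.2°) tan(-21.644°) = 0.1953, H₀ = 1.3743 rad.
Bracket: H₀ sin φ sin δ + cos φ cos δ sin H₀ = 1.3743×0.44151×-0.36884 + 0.89726×0.92949×0.98075 = -0.223800 + 0.817940 = 0.594140.
Q̄ = (S₀/π) × [bracket] = (1361/π) × 0.594140 = 257.39 W/m².
— Configuration B (φ=+26.2°):
cos H₀ = −tan(+26.2°) tan(-4.700°) = 0.0405, H₀ = 1.5303 rad.
Bracket: H₀ sin φ sin δ + cos φ cos δ sin H₀ = 1.5303×0.44151×-0.08194 + 0.89726×0.99664×0.99918 = -0.055362 + 0.893512 = 0.838150.
Q̄ = (S₀/π) × [bracket] = (1361/π) × 0.838150 = 363.10 W/m².
Ratio Q̄_A / Q̄_B = 257.39 / 363.10 = 0.7089.

Q̄_A / Q̄_B ≈ 0.709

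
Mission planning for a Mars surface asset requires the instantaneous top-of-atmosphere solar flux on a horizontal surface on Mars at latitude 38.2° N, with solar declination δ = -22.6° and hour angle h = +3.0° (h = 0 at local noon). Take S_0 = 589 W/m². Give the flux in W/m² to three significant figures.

cos θ_z = sin ϕ sin δ + cos ϕ cos δ cos h = -0.237651 + 0.724517 = 0.486866.
Flux = S_0 · cos θ_z = 589 × 0.486866 = 286.8 W/m².

287 W/m²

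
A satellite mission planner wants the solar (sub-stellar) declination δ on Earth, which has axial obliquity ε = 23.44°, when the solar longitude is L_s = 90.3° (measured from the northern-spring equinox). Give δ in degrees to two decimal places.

δ = +23.44°

sin δ = sin ε · sin L_s = sin 23.44° × sin 90.3° = 0.397783.
δ = arcsin(0.397783) = +23.44°.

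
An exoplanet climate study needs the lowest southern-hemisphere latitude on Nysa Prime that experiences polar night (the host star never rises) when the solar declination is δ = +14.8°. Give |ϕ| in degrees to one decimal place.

Polar night requires cos h₀ = −tan ϕ tan δ ≥ 1, i.e. tan ϕ tan δ ≤ −1.
The boundary is |tan ϕ| · |tan δ| = 1, so |ϕ| = 90° − |δ| = 90° − 14.8° = 75.2° in the southern hemisphere.

|ϕ| = 75.2°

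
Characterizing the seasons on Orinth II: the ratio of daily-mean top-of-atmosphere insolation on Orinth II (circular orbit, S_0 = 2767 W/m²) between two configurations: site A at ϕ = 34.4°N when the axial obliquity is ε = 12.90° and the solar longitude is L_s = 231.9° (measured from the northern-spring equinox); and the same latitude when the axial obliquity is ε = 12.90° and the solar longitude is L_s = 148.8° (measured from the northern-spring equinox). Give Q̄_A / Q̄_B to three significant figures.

Q̄_A / Q̄_B ≈ 0.716

— Configuration A (ϕ=+34.4°):
Solar declination: sin δ = sin ε · sin L_s = sin 12.90° × sin 231.9° = -0.17568, so δ = -10.118°.
cos h₀ = −tan(+34.4°) tan(-10.118°) = 0.1222, h₀ = 1.4483 rad.
Bracket: h₀ sin ϕ sin δ + cos ϕ cos δ sin h₀ = 1.4483×0.56497×-0.17568 + 0.82511×0.98445×0.99251 = -0.143749 + 0.806196 = 0.662447.
Q̄ = (S_0/π) × [bracket] = (2767/π) × 0.662447 = 583.46 W/m².
— Configuration B (ϕ=+34.4°):
Solar declination: sin δ = sin ε · sin L_s = sin 12.90° × sin 148.8° = 0.11565, so δ = +6.641°.
cos h₀ = −tan(+34.4°) tan(+6.641°) = -0.0797, h₀ = 1.6506 rad.
Bracket: h₀ sin ϕ sin δ + cos ϕ cos δ sin h₀ = 1.6506×0.56497×0.11565 + 0.82511×0.99329×0.99682 = 0.107848 + 0.816967 = 0.924815.
Q̄ = (S_0/π) × [bracket] = (2767/π) × 0.924815 = 814.54 W/m².
Ratio Q̄_A / Q̄_B = 583.46 / 814.54 = 0.7163.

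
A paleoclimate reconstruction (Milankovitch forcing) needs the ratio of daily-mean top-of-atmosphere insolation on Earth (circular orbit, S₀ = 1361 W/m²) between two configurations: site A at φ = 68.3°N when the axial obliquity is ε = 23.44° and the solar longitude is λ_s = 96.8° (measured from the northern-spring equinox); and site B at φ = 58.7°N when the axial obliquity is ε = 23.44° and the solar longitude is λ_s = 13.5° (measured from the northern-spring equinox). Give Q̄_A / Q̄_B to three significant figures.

— Configuration A (φ=+68.3°):
Solar declination: sin δ = sin ε · sin λ_s = sin 23.44° × sin 96.8° = 0.39499, so δ = +23.265°.
cos H₀ = −tan(+68.3°) tan(+23.265°) = -1.0804 ≤ −1 ⇒ polar day, H₀ = π.
Bracket: H₀ sin φ sin δ + cos φ cos δ sin H₀ = 3.1416×0.92913×0.39499 + 0.36975×0.91869×0.00000 = 1.152958 + 0.000000 = 1.152958.
Q̄ = (S₀/π) × [bracket] = (1361/π) × 1.152958 = 499.48 W/m².
— Configuration B (φ=+58.7°):
Solar declination: sin δ = sin ε · sin λ_s = sin 23.44° × sin 13.5° = 0.09286, so δ = +5.328°.
cos H₀ = −tan(+58.7°) tan(+5.328°) = -0.1534, H₀ = 1.7248 rad.
Bracket: H₀ sin φ sin δ + cos φ cos δ sin H₀ = 1.7248×0.85446×0.09286 + 0.51952×0.99568×0.98817 = 0.136855 + 0.511156 = 0.648011.
Q̄ = (S₀/π) × [bracket] = (1361/π) × 0.648011 = 280.73 W/m².
Ratio Q̄_A / Q̄_B = 499.48 / 280.73 = 1.779.

Q̄_A / Q̄_B ≈ 1.78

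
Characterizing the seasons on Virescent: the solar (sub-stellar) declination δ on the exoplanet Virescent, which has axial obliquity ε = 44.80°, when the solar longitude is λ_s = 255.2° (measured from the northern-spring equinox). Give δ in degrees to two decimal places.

δ = -42.94°

sin δ = sin ε · sin λ_s = sin 44.80° × sin 255.2° = -0.681257.
δ = arcsin(-0.681257) = -42.94°.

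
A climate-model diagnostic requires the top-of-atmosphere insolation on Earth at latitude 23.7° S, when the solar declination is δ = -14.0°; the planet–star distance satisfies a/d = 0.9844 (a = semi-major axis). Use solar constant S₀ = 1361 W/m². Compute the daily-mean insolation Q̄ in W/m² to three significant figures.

Q̄ ≈ 439 W/m²

cos H₀ = −tan(-23.7°) tan(-14.000°) = -0.1094, H₀ = 1.6805 rad.
Bracket: H₀ sin φ sin δ + cos φ cos δ sin H₀ = 1.6805×-0.40195×-0.24192 + 0.91566×0.97030×0.99399 = 0.163411 + 0.883125 = 1.046536.
Inverse-square distance factor (a/d)² = 0.9844² = 0.969043.
Q̄ = (S₀/π) × 0.969043 × [bracket] = (1361/π) × 0.969043 × 1.046536 = 439.3 W/m².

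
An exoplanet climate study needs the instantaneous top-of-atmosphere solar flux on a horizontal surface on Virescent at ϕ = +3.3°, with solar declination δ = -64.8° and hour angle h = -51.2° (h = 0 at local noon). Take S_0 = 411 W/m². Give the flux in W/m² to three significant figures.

cos θ_z = sin ϕ sin δ + cos ϕ cos δ cos h = -0.052085 + 0.266353 = 0.214268.
Flux = S_0 · cos θ_z = 411 × 0.214268 = 88.06 W/m².

88.1 W/m²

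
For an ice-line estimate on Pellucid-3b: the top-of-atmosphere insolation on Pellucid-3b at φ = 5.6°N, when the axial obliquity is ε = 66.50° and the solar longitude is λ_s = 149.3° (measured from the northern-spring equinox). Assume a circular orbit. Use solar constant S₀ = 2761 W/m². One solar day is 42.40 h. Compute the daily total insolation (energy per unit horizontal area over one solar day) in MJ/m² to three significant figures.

Solar declination: sin δ = sin ε · sin λ_s = sin 66.50° × sin 149.3° = 0.46820, so δ = +27.917°.
cos H₀ = −tan(+5.6°) tan(+27.917°) = -0.0520, H₀ = 1.6228 rad.
Bracket: H₀ sin φ sin δ + cos φ cos δ sin H₀ = 1.6228×0.09758×0.46820 + 0.99523×0.88362×0.99865 = 0.074141 + 0.878218 = 0.952359.
Q̄ = (S₀/π) × [bracket] = (2761/π) × 0.952359 = 836.98 W/m².
Daily total = Q̄ × 42.40 h × 3600 s/h = 836.98 × 42.40 × 3600 / 10⁶ = 127.8 MJ/m².

128 MJ/m²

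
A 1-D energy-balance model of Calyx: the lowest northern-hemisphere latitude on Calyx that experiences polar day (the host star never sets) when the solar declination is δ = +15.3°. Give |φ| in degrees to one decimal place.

Polar day requires cos H₀ = −tan φ tan δ ≤ −1, i.e. tan φ tan δ ≥ 1.
The boundary is |tan φ| · |tan δ| = 1, so |φ| = 90° − |δ| = 90° − 15.3° = 74.7° in the northern hemisphere.

|φ| = 74.7°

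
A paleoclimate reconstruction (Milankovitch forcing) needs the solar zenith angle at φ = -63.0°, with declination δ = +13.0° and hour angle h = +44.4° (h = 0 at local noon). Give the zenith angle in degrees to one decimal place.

cos θ_z = sin φ sin δ + cos φ cos δ cos h = -0.200433 + 0.316050 = 0.115617.
θ_z = arccos(0.115617) = 83.4°.

θ_z = 83.4°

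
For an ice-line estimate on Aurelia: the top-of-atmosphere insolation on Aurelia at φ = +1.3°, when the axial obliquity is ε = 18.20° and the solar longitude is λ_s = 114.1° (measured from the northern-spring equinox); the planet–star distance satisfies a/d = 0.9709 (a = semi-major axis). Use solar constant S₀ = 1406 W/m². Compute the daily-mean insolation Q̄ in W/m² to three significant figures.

Q̄ ≈ 409 W/m²

Solar declination: sin δ = sin ε · sin λ_s = sin 18.20° × sin 114.1° = 0.28511, so δ = +16.565°.
cos H₀ = −tan(+1.3°) tan(+16.565°) = -0.0068, H₀ = 1.5775 rad.
Bracket: H₀ sin φ sin δ + cos φ cos δ sin H₀ = 1.5775×0.02269×0.28511 + 0.99974×0.95849×0.99998 = 0.010205 + 0.958222 = 0.968427.
Inverse-square distance factor (a/d)² = 0.9709² = 0.942647.
Q̄ = (S₀/π) × 0.942647 × [bracket] = (1406/π) × 0.942647 × 0.968427 = 408.6 W/m².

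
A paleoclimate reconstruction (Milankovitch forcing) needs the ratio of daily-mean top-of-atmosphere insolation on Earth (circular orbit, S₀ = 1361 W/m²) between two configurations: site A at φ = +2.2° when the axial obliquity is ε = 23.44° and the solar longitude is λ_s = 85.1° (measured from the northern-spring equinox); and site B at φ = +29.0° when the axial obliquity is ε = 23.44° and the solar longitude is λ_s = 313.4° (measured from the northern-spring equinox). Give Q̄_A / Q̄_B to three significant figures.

— Configuration A (φ=+2.2°):
Solar declination: sin δ = sin ε · sin λ_s = sin 23.44° × sin 85.1° = 0.39633, so δ = +23.349°.
cos H₀ = −tan(+2.2°) tan(+23.349°) = -0.0166, H₀ = 1.5874 rad.
Bracket: H₀ sin φ sin δ + cos φ cos δ sin H₀ = 1.5874×0.03839×0.39633 + 0.99926×0.91811×0.99986 = 0.024152 + 0.917302 = 0.941454.
Q̄ = (S₀/π) × [bracket] = (1361/π) × 0.941454 = 407.86 W/m².
— Configuration B (φ=+29.0°):
Solar declination: sin δ = sin ε · sin λ_s = sin 23.44° × sin 313.4° = -0.28902, so δ = -16.799°.
cos H₀ = −tan(+29.0°) tan(-16.799°) = 0.1674, H₀ = 1.4027 rad.
Bracket: H₀ sin φ sin δ + cos φ cos δ sin H₀ = 1.4027×0.48481×-0.28902 + 0.87462×0.95732×0.98590 = -0.196546 + 0.825485 = 0.628939.
Q̄ = (S₀/π) × [bracket] = (1361/π) × 0.628939 = 272.47 W/m².
Ratio Q̄_A / Q̄_B = 407.86 / 272.47 = 1.497.

Q̄_A / Q̄_B ≈ 1.50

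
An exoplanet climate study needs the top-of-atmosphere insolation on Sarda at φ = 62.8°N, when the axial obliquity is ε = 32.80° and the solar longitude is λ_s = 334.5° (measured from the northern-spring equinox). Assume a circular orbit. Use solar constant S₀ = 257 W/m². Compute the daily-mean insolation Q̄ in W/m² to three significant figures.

Solar declination: sin δ = sin ε · sin λ_s = sin 32.80° × sin 334.5° = -0.23321, so δ = -13.486°.
cos H₀ = −tan(+62.8°) tan(-13.486°) = 0.4666, H₀ = 1.0853 rad.
Bracket: H₀ sin φ sin δ + cos φ cos δ sin H₀ = 1.0853×0.88942×-0.23321 + 0.45710×0.97243×0.88444 = -0.225115 + 0.393132 = 0.168017.
Q̄ = (S₀/π) × [bracket] = (257/π) × 0.168017 = 13.74 W/m².

Q̄ ≈ 13.7 W/m²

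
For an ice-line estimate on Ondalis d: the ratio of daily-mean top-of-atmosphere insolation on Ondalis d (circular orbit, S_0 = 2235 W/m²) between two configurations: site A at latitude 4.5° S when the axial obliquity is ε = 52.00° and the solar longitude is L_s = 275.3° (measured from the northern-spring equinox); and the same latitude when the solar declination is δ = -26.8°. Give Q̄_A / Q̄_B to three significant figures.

Q̄_A / Q̄_B ≈ 0.759

— Configuration A (ϕ=-4.5°):
Solar declination: sin δ = sin ε · sin L_s = sin 52.00° × sin 275.3° = -0.78464, so δ = -51.688°.
cos h₀ = −tan(-4.5°) tan(-51.688°) = -0.0996, h₀ = 1.6706 rad.
Bracket: h₀ sin ϕ sin δ + cos ϕ cos δ sin h₀ = 1.6706×-0.07846×-0.78464 + 0.99692×0.61995×0.99503 = 0.102847 + 0.614969 = 0.717816.
Q̄ = (S_0/π) × [bracket] = (2235/π) × 0.717816 = 510.67 W/m².
— Configuration B (ϕ=-4.5°):
cos h₀ = −tan(-4.5°) tan(-26.800°) = -0.0398, h₀ = 1.6106 rad.
Bracket: h₀ sin ϕ sin δ + cos ϕ cos δ sin h₀ = 1.6106×-0.07846×-0.45088 + 0.99692×0.89259×0.99921 = 0.056977 + 0.889138 = 0.946115.
Q̄ = (S_0/π) × [bracket] = (2235/π) × 0.946115 = 673.09 W/m².
Ratio Q̄_A / Q̄_B = 510.67 / 673.09 = 0.7587.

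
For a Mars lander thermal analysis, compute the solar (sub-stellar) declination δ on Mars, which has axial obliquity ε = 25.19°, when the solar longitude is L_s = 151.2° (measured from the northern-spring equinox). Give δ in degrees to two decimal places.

sin δ = sin ε · sin L_s = sin 25.19° × sin 151.2° = 0.205045.
δ = arcsin(0.205045) = +11.83°.

δ = +11.83°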